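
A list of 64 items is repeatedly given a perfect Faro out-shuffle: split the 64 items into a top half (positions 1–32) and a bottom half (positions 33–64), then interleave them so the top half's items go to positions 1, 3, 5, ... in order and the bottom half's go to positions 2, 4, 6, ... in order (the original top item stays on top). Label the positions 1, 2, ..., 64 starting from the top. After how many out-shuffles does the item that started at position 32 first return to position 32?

6

Follow position 32 under repeated out-shuffles:
32 → 63 → 62 → 60 → 56 → 48 → 32
It first returns after 6 out-shuffles.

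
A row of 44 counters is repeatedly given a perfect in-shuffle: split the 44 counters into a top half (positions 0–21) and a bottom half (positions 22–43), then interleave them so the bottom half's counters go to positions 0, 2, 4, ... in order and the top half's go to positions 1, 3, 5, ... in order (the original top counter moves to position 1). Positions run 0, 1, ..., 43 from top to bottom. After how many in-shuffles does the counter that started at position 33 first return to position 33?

12

Follow position 33 under repeated in-shuffles:
33 → 22 → 0 → 1 → 3 → 7 → 15 → 31 → 18 → 37 → 30 → 16 → 33
It first returns after 12 in-shuffles.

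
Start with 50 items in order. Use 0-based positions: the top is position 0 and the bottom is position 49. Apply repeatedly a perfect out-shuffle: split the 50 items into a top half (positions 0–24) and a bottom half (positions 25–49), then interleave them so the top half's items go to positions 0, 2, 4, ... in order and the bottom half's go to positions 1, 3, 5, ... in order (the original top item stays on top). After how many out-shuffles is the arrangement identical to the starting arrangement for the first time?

The out-shuffle permutes the 50 positions with cycle lengths [1, 1, 3, 3, 21, 21].
Every item is home exactly when every cycle has completed a whole number of laps, i.e. after lcm(1, 3, 21) = 21 out-shuffles.

21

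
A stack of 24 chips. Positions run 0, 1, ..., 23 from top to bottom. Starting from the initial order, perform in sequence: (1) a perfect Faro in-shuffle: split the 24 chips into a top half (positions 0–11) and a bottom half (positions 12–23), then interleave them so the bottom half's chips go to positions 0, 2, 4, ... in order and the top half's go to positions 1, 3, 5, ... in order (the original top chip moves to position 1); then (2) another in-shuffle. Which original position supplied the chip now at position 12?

21

Undo the operations in reverse order, starting from position 12:
  undo op 2 (in-shuffle, from bottom half): 12 ← 18
  undo op 1 (in-shuffle, from bottom half): 18 ← 21
So the chip at position 12 came from original position 21.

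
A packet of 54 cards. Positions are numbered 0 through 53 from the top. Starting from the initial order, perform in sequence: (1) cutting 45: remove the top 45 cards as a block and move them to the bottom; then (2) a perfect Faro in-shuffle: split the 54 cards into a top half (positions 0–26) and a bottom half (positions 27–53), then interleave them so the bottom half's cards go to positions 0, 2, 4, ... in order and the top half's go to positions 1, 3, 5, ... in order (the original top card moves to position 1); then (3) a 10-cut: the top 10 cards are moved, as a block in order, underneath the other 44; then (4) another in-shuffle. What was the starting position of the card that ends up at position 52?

49

Undo the operations in reverse order, starting from position 52:
  undo op 4 (in-shuffle, from bottom half): 52 ← 53
  undo op 3 (cut 10): 53 ← 9
  undo op 2 (in-shuffle, from top half): 9 ← 4
  undo op 1 (cut 45): 4 ← 49
So the card at position 52 came from original position 49.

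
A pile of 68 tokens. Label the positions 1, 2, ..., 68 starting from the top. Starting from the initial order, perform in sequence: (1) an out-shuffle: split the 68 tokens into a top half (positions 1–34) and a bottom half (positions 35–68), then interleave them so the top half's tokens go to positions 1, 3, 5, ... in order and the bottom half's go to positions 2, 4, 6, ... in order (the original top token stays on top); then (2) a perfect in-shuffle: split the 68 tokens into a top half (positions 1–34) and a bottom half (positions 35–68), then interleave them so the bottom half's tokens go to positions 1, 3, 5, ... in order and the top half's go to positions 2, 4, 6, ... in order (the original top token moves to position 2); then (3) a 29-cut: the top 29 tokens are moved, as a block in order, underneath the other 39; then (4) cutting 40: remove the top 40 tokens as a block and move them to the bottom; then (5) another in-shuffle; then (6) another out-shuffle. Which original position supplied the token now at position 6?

14

Undo the operations in reverse order, starting from position 6:
  undo op 6 (out-shuffle, from bottom half): 6 ← 37
  undo op 5 (in-shuffle, from bottom half): 37 ← 53
  undo op 4 (cut 40): 53 ← 25
  undo op 3 (cut 29): 25 ← 54
  undo op 2 (in-shuffle, from top half): 54 ← 27
  undo op 1 (out-shuffle, from top half): 27 ← 14
So the token at position 6 came from original position 14.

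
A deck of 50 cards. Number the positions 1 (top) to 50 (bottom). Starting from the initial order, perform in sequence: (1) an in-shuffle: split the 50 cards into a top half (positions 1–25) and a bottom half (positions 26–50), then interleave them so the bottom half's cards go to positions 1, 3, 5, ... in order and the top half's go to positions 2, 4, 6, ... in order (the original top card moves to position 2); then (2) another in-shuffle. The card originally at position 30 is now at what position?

18

Track the card from position 30 forward through each operation:
  after op 1 (in-shuffle): 30 → 9
  after op 2 (in-shuffle): 9 → 18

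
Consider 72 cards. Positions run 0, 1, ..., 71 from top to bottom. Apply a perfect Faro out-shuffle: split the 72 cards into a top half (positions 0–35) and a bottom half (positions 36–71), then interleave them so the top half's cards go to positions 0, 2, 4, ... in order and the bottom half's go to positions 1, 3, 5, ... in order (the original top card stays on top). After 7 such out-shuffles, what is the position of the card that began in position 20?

4

Track the card's position through each out-shuffle:
20 → 40 → 9 → 18 → 36 → 1 → 2 → 4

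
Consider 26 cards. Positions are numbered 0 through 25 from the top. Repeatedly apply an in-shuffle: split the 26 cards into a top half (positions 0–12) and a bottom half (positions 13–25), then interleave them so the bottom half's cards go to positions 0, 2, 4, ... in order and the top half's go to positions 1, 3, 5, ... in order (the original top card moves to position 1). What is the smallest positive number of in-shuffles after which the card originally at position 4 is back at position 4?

18

Follow position 4 under repeated in-shuffles:
4 → 9 → 19 → 12 → 25 → 24 → 22 → 18 → 10 → 21 → 16 → 6 → 13 → 0 → 1 → 3 → 7 → 15 → 4
It first returns after 18 in-shuffles.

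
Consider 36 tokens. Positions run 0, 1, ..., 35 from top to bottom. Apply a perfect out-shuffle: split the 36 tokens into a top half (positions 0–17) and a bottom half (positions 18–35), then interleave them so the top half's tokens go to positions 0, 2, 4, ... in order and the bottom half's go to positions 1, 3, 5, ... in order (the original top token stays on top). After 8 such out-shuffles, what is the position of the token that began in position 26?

Track the token's position through each out-shuffle:
26 → 17 → 34 → 33 → 31 → 27 → 19 → 3 → 6

6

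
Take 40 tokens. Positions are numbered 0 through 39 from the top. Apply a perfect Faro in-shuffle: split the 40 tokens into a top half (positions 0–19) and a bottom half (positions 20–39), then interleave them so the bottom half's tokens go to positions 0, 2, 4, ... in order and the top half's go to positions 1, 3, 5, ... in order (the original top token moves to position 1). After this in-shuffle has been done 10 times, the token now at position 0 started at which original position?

Work backwards from position 0, undoing one in-shuffle at a time:
0 ← 20 ← 30 ← 35 ← 17 ← 8 ← 24 ← 32 ← 36 ← 38 ← 39
So the token now at position 0 started at position 39.

39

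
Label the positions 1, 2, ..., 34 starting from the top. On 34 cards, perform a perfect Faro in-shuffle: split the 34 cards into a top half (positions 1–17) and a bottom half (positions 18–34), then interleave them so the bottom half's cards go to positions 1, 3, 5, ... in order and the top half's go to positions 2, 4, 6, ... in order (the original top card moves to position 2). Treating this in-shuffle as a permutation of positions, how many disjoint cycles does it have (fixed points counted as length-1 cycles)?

Trace each unvisited position around until it returns:
(1 2 4 8 16 32 ... len 12) (3 6 12 24 13 26 ... len 12) (5 10 20) (7 14 28 21) (15 30 25)
5 cycles in total.

5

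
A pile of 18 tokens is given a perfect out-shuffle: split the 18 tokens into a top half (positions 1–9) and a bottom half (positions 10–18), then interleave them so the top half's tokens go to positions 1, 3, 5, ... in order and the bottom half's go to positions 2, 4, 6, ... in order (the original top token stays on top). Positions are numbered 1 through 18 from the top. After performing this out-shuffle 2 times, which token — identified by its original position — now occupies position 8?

7

Work backwards from position 8, undoing one out-shuffle at a time:
8 ← 13 ← 7
So the token now at position 8 started at position 7.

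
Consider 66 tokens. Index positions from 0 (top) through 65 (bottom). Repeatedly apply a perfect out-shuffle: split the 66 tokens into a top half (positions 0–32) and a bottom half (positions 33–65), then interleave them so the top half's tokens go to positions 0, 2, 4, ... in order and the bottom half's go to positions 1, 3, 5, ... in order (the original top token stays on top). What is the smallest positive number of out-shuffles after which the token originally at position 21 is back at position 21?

12

Follow position 21 under repeated out-shuffles:
21 → 42 → 19 → 38 → 11 → 22 → 44 → 23 → 46 → 27 → 54 → 43 → 21
It first returns after 12 out-shuffles.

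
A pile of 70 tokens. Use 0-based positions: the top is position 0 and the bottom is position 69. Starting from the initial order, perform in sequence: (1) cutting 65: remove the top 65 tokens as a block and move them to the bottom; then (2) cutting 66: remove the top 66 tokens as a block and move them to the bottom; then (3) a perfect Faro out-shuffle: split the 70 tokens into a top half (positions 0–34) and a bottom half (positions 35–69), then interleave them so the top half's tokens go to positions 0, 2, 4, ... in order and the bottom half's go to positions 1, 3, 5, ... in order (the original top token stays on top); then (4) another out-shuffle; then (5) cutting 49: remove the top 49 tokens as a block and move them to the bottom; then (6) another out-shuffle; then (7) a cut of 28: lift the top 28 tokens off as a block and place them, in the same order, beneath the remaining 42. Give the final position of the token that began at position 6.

Track the token from position 6 forward through each operation:
  after op 1 (cut 65): 6 → 11
  after op 2 (cut 66): 11 → 15
  after op 3 (out-shuffle): 15 → 30
  after op 4 (out-shuffle): 30 → 60
  after op 5 (cut 49): 60 → 11
  after op 6 (out-shuffle): 11 → 22
  after op 7 (cut 28): 22 → 64

64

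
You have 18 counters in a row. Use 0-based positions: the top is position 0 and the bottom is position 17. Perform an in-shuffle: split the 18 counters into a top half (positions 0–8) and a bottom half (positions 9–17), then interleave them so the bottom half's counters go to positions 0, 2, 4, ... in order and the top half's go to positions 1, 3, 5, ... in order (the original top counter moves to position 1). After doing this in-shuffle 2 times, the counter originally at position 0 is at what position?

3

Track the counter's position through each in-shuffle:
0 → 1 → 3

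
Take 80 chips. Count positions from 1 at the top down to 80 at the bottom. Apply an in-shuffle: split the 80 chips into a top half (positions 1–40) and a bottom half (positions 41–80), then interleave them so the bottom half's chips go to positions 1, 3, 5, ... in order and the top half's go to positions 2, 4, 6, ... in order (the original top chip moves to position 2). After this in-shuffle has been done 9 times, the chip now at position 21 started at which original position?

60

Work backwards from position 21, undoing one in-shuffle at a time:
21 ← 51 ← 66 ← 33 ← 57 ← 69 ← 75 ← 78 ← 39 ← 60
So the chip now at position 21 started at position 60.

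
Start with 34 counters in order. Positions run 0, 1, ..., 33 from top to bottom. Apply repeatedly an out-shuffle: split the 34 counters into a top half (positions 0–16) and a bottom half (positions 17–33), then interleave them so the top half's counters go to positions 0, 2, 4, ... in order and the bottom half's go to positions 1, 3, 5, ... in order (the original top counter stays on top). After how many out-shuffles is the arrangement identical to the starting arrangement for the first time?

10

The out-shuffle permutes the 34 positions with cycle lengths [1, 1, 2, 10, 10, 10].
Every counter is home exactly when every cycle has completed a whole number of laps, i.e. after lcm(1, 2, 10) = 10 out-shuffles.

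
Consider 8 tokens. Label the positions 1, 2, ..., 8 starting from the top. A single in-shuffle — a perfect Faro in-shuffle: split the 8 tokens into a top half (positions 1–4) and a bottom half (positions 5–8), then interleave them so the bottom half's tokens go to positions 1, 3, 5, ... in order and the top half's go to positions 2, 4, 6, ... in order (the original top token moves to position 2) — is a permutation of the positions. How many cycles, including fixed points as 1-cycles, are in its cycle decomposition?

Trace each unvisited position around until it returns:
(1 2 4 8 7 5) (3 6)
2 cycles in total.

2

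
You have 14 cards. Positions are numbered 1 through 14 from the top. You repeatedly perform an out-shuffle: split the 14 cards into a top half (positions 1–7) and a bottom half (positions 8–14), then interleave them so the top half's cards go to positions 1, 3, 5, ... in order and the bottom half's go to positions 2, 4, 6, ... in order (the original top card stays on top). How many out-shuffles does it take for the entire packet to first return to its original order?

The out-shuffle permutes the 14 positions with cycle lengths [1, 1, 12].
Every card is home exactly when every cycle has completed a whole number of laps, i.e. after lcm(1, 12) = 12 out-shuffles.

12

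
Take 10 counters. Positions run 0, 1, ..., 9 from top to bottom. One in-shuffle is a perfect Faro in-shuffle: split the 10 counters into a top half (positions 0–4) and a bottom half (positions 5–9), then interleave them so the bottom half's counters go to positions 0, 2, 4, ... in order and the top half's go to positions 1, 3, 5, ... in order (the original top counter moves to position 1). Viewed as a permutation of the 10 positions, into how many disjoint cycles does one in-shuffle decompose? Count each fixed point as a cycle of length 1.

Trace each unvisited position around until it returns:
(0 1 3 7 4 9 8 6 2 5)
1 cycle in total.

1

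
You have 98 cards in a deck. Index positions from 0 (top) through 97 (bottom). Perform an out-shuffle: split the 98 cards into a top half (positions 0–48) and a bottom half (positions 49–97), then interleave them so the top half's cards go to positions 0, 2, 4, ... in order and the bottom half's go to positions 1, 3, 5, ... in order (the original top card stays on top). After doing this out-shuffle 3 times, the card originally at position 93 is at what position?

65

Track the card's position through each out-shuffle:
93 → 89 → 81 → 65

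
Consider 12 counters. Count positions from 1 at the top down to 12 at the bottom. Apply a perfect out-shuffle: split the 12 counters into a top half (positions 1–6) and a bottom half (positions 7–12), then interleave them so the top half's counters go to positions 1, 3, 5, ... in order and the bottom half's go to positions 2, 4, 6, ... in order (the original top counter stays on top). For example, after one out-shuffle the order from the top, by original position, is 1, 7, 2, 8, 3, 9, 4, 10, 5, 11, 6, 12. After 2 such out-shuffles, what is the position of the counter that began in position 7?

3

Track the counter's position through each out-shuffle:
7 → 2 → 3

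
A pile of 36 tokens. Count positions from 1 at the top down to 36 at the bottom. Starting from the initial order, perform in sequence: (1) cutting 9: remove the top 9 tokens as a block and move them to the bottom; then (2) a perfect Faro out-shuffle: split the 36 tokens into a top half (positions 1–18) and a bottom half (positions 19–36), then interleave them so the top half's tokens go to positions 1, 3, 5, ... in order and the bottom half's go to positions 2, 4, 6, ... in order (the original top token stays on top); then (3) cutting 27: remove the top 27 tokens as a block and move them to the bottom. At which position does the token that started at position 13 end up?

16

Track the token from position 13 forward through each operation:
  after op 1 (cut 9): 13 → 4
  after op 2 (out-shuffle): 4 → 7
  after op 3 (cut 27): 7 → 16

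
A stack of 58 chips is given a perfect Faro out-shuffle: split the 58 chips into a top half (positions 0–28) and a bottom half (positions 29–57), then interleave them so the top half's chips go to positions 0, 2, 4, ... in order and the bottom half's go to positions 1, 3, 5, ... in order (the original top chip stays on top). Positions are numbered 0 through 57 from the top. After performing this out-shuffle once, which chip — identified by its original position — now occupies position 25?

41

Work backwards from position 25, undoing one out-shuffle at a time:
25 ← 41
So the chip now at position 25 started at position 41.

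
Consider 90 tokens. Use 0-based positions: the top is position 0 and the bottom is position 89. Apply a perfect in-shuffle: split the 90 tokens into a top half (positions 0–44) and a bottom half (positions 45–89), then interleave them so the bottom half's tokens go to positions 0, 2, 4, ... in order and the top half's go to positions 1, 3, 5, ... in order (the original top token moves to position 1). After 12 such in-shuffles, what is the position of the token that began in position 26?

26

Track the token's position through each in-shuffle:
26 → 53 → 16 → 33 → 67 → 44 → 89 → 88 → 86 → 82 → 74 → 58 → 26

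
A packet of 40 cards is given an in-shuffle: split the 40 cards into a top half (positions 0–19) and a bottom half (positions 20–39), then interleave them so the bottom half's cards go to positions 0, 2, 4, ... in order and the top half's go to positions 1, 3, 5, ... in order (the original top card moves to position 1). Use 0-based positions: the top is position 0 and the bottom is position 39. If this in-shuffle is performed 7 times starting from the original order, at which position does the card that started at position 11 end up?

18

Track the card's position through each in-shuffle:
11 → 23 → 6 → 13 → 27 → 14 → 29 → 18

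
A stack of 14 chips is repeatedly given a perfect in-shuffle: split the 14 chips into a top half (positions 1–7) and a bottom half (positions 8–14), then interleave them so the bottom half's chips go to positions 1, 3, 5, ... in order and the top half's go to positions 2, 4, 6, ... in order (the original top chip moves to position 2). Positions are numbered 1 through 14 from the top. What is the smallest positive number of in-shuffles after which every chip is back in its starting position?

The in-shuffle permutes the 14 positions with cycle lengths [2, 4, 4, 4].
Every chip is home exactly when every cycle has completed a whole number of laps, i.e. after lcm(2, 4) = 4 in-shuffles.

4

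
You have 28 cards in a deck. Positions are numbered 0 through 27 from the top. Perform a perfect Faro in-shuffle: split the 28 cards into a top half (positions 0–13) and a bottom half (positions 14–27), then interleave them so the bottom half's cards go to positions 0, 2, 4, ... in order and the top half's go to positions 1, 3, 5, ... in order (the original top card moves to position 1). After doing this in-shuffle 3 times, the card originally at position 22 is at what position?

9

Track the card's position through each in-shuffle:
22 → 16 → 4 → 9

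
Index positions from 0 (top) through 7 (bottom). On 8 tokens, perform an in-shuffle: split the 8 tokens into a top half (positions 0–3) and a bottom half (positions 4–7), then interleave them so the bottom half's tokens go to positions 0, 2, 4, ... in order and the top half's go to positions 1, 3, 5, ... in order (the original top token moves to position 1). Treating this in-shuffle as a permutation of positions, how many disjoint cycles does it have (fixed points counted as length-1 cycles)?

2

Trace each unvisited position around until it returns:
(0 1 3 7 6 4) (2 5)
2 cycles in total.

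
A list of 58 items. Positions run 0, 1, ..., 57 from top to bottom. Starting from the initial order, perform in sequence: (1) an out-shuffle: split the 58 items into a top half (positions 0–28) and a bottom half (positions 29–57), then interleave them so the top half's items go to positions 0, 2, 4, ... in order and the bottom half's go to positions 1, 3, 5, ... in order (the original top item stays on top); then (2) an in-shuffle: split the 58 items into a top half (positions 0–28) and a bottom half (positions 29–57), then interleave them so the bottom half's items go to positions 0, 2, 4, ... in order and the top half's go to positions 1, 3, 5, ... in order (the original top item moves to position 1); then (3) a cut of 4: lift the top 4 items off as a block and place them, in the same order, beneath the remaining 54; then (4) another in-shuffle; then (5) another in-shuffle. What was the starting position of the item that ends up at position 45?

Undo the operations in reverse order, starting from position 45:
  undo op 5 (in-shuffle, from top half): 45 ← 22
  undo op 4 (in-shuffle, from bottom half): 22 ← 40
  undo op 3 (cut 4): 40 ← 44
  undo op 2 (in-shuffle, from bottom half): 44 ← 51
  undo op 1 (out-shuffle, from bottom half): 51 ← 54
So the item at position 45 came from original position 54.

54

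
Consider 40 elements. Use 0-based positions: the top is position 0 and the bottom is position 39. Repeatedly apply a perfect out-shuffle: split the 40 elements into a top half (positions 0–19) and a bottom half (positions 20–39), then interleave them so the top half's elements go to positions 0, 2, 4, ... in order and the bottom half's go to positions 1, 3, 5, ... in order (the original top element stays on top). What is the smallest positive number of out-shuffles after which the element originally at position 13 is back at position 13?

Follow position 13 under repeated out-shuffles:
13 → 26 → 13
It first returns after 2 out-shuffles.

2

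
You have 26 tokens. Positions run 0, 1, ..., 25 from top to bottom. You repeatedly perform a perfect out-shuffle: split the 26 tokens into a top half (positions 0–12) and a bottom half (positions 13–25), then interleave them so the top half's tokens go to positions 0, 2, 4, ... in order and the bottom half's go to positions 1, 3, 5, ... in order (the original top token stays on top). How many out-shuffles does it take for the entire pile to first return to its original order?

20

The out-shuffle permutes the 26 positions with cycle lengths [1, 1, 4, 20].
Every token is home exactly when every cycle has completed a whole number of laps, i.e. after lcm(1, 4, 20) = 20 out-shuffles.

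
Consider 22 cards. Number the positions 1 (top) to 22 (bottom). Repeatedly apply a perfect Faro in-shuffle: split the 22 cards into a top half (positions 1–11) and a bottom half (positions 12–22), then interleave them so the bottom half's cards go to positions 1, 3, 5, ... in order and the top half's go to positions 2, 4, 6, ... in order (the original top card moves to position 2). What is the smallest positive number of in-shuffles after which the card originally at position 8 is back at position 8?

11

Follow position 8 under repeated in-shuffles:
8 → 16 → 9 → 18 → 13 → 3 → 6 → 12 → 1 → 2 → 4 → 8
It first returns after 11 in-shuffles.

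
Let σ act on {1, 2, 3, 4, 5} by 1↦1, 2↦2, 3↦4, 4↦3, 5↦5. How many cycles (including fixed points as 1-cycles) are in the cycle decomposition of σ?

Cycle decomposition: (1) (2) (3 4) (5).
4 cycles.

4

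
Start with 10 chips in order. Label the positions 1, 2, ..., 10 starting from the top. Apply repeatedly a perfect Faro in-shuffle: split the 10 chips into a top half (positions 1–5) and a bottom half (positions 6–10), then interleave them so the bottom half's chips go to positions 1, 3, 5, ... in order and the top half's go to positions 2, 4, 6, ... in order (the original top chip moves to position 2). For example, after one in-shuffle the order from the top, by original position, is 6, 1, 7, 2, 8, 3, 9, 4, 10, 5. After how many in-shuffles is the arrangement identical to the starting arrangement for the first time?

The in-shuffle permutes the 10 positions with cycle lengths [10].
Every chip is home exactly when every cycle has completed a whole number of laps, i.e. after lcm(10) = 10 in-shuffles.

10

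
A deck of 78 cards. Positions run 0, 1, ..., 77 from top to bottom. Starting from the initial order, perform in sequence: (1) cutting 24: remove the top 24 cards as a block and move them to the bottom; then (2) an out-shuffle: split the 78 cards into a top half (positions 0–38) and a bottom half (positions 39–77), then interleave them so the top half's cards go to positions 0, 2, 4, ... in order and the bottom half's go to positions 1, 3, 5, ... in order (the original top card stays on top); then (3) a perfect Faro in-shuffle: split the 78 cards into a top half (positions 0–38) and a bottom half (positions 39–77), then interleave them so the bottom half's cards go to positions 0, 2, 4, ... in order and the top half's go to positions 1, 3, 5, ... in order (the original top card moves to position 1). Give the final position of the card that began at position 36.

Track the card from position 36 forward through each operation:
  after op 1 (cut 24): 36 → 12
  after op 2 (out-shuffle): 12 → 24
  after op 3 (in-shuffle): 24 → 49

49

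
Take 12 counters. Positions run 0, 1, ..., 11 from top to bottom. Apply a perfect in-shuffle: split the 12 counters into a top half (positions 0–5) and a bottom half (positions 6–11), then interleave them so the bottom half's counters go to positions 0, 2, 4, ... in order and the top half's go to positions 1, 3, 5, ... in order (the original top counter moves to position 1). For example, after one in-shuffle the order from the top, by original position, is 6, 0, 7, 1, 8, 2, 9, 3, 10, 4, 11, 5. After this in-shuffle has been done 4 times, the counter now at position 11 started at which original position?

Work backwards from position 11, undoing one in-shuffle at a time:
11 ← 5 ← 2 ← 7 ← 3
So the counter now at position 11 started at position 3.

3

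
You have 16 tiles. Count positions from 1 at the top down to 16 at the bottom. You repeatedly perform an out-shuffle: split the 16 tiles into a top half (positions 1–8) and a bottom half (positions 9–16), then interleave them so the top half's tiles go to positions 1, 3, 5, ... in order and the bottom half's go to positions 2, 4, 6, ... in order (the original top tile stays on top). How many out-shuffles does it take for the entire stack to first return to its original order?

The out-shuffle permutes the 16 positions with cycle lengths [1, 1, 2, 4, 4, 4].
Every tile is home exactly when every cycle has completed a whole number of laps, i.e. after lcm(1, 2, 4) = 4 out-shuffles.

4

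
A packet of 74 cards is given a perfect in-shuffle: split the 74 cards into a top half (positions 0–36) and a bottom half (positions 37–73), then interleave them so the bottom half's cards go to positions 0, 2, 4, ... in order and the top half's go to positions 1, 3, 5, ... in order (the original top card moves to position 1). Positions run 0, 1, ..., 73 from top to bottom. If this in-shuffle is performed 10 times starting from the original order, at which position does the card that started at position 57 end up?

Track the card's position through each in-shuffle:
57 → 40 → 6 → 13 → 27 → 55 → 36 → 73 → 72 → 70 → 66

66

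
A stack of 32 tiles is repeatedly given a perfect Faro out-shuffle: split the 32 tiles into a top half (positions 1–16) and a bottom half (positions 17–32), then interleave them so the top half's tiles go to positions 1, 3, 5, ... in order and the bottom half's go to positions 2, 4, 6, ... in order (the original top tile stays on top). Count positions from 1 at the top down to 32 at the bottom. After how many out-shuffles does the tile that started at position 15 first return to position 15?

5

Follow position 15 under repeated out-shuffles:
15 → 29 → 26 → 20 → 8 → 15
It first returns after 5 out-shuffles.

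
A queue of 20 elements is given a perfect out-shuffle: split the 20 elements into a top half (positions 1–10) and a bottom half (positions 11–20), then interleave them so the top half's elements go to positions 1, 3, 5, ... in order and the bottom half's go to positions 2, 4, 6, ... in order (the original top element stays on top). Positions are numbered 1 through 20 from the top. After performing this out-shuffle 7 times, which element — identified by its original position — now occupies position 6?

19

Work backwards from position 6, undoing one out-shuffle at a time:
6 ← 13 ← 7 ← 4 ← 12 ← 16 ← 18 ← 19
So the element now at position 6 started at position 19.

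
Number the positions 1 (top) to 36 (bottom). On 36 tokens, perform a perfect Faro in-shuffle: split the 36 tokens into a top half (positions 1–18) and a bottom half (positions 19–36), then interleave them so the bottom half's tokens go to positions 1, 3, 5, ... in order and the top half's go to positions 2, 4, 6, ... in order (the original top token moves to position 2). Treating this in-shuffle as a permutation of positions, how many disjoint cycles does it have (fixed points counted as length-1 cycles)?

Trace each unvisited position around until it returns:
(1 2 4 8 16 32 ... len 36)
1 cycle in total.

1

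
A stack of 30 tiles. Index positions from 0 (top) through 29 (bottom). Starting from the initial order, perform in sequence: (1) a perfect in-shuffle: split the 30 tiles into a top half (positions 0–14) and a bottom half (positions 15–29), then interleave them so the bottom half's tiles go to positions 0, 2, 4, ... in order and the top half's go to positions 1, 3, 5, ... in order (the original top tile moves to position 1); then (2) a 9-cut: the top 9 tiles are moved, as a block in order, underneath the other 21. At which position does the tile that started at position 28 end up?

Track the tile from position 28 forward through each operation:
  after op 1 (in-shuffle): 28 → 26
  after op 2 (cut 9): 26 → 17

17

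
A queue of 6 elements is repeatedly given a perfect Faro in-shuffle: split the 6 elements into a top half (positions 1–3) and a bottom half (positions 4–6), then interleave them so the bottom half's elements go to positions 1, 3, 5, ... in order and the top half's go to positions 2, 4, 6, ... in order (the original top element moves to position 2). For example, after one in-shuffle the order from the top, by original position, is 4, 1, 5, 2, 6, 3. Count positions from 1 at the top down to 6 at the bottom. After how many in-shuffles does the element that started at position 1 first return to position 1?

3

Follow position 1 under repeated in-shuffles:
1 → 2 → 4 → 1
It first returns after 3 in-shuffles.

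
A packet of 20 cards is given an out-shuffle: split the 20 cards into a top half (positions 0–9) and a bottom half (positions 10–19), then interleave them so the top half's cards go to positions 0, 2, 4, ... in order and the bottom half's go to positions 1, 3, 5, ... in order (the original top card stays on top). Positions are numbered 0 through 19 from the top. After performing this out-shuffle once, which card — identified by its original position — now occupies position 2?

Work backwards from position 2, undoing one out-shuffle at a time:
2 ← 1
So the card now at position 2 started at position 1.

1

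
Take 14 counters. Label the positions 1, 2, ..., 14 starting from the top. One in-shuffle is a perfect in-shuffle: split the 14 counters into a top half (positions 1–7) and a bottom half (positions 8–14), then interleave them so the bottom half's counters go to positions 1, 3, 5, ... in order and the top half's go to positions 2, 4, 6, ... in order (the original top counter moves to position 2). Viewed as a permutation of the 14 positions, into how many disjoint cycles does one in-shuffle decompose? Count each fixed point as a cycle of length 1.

4

Trace each unvisited position around until it returns:
(1 2 4 8) (3 6 12 9) (5 10) (7 14 13 11)
4 cycles in total.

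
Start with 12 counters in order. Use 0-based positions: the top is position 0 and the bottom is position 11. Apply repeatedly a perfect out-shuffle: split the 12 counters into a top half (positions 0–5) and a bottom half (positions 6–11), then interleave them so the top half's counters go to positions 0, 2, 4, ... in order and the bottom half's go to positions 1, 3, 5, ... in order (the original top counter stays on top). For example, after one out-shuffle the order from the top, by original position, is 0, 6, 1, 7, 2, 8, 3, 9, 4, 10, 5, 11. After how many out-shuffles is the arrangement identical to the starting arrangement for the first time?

The out-shuffle permutes the 12 positions with cycle lengths [1, 1, 10].
Every counter is home exactly when every cycle has completed a whole number of laps, i.e. after lcm(1, 10) = 10 out-shuffles.

10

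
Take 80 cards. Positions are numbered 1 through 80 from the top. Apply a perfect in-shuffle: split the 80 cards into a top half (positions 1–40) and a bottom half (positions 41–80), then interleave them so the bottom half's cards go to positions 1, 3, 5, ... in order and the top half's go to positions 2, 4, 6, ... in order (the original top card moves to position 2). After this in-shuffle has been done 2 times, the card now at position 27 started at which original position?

27

Work backwards from position 27, undoing one in-shuffle at a time:
27 ← 54 ← 27
So the card now at position 27 started at position 27.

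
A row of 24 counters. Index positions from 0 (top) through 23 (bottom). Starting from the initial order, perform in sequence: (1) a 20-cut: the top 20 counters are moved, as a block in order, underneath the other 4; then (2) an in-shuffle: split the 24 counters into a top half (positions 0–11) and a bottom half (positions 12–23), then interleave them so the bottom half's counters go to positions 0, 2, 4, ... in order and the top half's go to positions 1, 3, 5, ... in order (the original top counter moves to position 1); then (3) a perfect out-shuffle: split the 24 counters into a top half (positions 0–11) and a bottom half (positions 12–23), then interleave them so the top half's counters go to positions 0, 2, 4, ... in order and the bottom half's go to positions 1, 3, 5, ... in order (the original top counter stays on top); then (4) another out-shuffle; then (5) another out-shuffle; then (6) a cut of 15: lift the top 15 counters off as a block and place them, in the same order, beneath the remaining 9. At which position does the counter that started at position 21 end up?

10

Track the counter from position 21 forward through each operation:
  after op 1 (cut 20): 21 → 1
  after op 2 (in-shuffle): 1 → 3
  after op 3 (out-shuffle): 3 → 6
  after op 4 (out-shuffle): 6 → 12
  after op 5 (out-shuffle): 12 → 1
  after op 6 (cut 15): 1 → 10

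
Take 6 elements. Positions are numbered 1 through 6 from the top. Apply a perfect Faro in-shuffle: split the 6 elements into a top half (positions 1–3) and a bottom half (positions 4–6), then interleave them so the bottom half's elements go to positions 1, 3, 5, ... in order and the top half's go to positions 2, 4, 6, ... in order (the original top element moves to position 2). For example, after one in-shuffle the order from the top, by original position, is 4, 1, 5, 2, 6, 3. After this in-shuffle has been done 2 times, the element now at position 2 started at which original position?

4

Work backwards from position 2, undoing one in-shuffle at a time:
2 ← 1 ← 4
So the element now at position 2 started at position 4.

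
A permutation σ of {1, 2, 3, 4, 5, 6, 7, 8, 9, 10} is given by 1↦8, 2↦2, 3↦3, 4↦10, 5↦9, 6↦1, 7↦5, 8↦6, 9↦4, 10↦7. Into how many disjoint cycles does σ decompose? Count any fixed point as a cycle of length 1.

4

Cycle decomposition: (1 8 6) (2) (3) (4 10 7 5 9).
4 cycles.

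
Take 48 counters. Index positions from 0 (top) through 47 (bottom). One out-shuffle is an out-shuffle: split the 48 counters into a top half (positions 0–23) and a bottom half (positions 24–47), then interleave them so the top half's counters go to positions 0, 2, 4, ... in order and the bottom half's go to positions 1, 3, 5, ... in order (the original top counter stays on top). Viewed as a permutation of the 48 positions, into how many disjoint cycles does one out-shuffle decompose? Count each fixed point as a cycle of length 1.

4

Trace each unvisited position around until it returns:
(0) (1 2 4 8 16 32 ... len 23) (5 10 20 40 33 19 ... len 23) (47)
4 cycles in total.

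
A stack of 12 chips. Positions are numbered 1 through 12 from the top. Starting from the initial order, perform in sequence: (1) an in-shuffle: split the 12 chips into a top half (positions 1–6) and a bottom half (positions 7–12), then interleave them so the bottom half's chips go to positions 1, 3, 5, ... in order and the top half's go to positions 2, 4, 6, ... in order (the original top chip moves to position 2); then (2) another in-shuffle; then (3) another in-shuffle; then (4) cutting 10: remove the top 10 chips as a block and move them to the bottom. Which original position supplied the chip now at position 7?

12

Undo the operations in reverse order, starting from position 7:
  undo op 4 (cut 10): 7 ← 5
  undo op 3 (in-shuffle, from bottom half): 5 ← 9
  undo op 2 (in-shuffle, from bottom half): 9 ← 11
  undo op 1 (in-shuffle, from bottom half): 11 ← 12
So the chip at position 7 came from original position 12.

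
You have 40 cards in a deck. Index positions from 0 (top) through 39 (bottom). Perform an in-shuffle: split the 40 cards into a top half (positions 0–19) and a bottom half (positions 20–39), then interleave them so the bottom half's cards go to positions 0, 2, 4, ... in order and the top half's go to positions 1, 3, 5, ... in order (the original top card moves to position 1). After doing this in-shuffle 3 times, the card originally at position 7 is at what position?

22

Track the card's position through each in-shuffle:
7 → 15 → 31 → 22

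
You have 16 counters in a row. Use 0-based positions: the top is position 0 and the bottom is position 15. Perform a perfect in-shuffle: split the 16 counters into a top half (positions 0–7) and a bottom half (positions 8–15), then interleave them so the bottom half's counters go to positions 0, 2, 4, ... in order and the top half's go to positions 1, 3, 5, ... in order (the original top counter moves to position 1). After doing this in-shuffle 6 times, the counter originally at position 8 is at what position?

14

Track the counter's position through each in-shuffle:
8 → 0 → 1 → 3 → 7 → 15 → 14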